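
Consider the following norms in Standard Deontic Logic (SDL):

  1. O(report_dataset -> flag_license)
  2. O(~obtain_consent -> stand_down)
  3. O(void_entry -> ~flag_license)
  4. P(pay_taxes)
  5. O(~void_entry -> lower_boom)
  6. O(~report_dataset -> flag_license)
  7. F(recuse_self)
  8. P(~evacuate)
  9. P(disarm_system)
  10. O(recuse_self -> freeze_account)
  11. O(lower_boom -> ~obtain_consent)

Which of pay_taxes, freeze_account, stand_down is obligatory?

stand_down

Premises 6 and 1 cover both cases: O(~report_dataset -> flag_license) and O(report_dataset -> flag_license). Since ~report_dataset ∨ report_dataset is a tautology, O(flag_license) follows.
The contrapositive of premise 3 (O(void_entry -> ~flag_license)) is O(flag_license -> ~void_entry), and O(flag_license) is already established, so O(~void_entry).
From O(~void_entry) and premise 5, O(~void_entry -> lower_boom), we obtain O(lower_boom).
From O(lower_boom) and premise 11, O(lower_boom -> ~obtain_consent), we obtain O(~obtain_consent).
With premise 2, O(~obtain_consent -> stand_down), the K-axiom yields O(stand_down).
So O(stand_down) holds — stand_down is obligatory. None of the other listed options is made obligatory by any chain of premises.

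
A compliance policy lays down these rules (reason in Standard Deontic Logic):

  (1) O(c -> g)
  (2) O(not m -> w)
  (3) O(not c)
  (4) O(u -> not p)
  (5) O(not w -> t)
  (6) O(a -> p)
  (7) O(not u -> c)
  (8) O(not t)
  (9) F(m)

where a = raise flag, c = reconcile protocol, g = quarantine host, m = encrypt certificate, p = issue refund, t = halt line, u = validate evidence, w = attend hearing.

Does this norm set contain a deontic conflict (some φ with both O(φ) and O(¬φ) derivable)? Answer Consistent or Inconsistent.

Consistent

Premise 5 is O(not w -> t), but O(not w) is not derivable from the premises, so it does not yield O(t).
So O(t) is not derivable, and the apparent clash with O(not t) does not arise.
A world satisfying every obligation exists (e.g. a=false, c=false, g=false, m=false, p=false, t=false, u=true, w=true); no atom is both obligatory and forbidden, so the set is consistent.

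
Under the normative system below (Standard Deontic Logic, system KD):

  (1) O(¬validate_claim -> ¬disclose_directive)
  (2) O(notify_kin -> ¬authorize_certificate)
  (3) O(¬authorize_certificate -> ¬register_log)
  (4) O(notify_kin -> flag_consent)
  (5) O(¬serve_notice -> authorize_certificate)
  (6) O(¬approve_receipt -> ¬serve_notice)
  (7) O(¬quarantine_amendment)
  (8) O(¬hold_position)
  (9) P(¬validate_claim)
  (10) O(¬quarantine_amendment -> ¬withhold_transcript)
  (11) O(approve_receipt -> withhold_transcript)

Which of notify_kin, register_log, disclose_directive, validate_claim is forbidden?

Premise 7 states O(¬quarantine_amendment) outright.
Applying K to premise 10 (O(¬quarantine_amendment -> ¬withhold_transcript)) and O(¬quarantine_amendment) yields O(¬withhold_transcript).
Premise 11, O(approve_receipt -> withhold_transcript), contraposes to O(¬withhold_transcript -> ¬approve_receipt); with O(¬withhold_transcript) we get O(¬approve_receipt).
Premise 6 is O(¬approve_receipt -> ¬serve_notice); since O(¬approve_receipt), deontic closure gives O(¬serve_notice).
Premise 5 is O(¬serve_notice -> authorize_certificate); since O(¬serve_notice), deontic closure gives O(authorize_certificate).
Premise 2 is O(notify_kin -> ¬authorize_certificate); contrapositively O(authorize_certificate -> ¬notify_kin). Since O(authorize_certificate) holds, K gives O(¬notify_kin).
So O(¬notify_kin) holds, i.e. notify_kin is forbidden. None of the other listed options is forbidden under the premises.

notify_kin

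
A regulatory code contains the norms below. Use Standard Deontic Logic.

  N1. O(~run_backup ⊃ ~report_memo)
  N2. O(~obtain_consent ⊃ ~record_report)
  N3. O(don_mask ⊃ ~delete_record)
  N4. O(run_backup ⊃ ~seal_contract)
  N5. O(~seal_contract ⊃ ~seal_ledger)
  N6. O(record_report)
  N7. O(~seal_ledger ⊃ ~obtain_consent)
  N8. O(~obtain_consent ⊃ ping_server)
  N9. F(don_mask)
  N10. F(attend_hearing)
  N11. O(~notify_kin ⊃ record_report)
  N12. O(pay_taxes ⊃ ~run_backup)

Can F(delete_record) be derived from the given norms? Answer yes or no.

Premise 3 is O(don_mask ⊃ ~delete_record), but O(don_mask) is not derivable from the premises, so it does not yield O(~delete_record).
No other premise forces O(~delete_record). An ideal world satisfying every premise can still have delete_record true, so F(delete_record) is not derivable.

No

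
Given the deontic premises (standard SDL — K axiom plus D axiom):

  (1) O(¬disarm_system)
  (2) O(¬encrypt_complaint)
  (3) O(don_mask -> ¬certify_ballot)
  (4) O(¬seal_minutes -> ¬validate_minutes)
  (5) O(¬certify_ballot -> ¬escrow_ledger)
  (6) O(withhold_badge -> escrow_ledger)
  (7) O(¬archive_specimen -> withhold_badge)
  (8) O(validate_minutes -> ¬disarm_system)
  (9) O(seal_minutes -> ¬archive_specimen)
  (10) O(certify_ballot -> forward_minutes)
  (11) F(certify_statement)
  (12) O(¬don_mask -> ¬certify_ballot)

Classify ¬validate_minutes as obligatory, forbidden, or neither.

By case analysis on ¬don_mask: premise 12 gives O(¬don_mask -> ¬certify_ballot) and premise 3 gives O(don_mask -> ¬certify_ballot), so O(¬certify_ballot) either way.
Premise 5 is O(¬certify_ballot -> ¬escrow_ledger); since O(¬certify_ballot), deontic closure gives O(¬escrow_ledger).
The contrapositive of premise 6 (O(withhold_badge -> escrow_ledger)) is O(¬escrow_ledger -> ¬withhold_badge), and O(¬escrow_ledger) is already established, so O(¬withhold_badge).
The contrapositive of premise 7 (O(¬archive_specimen -> withhold_badge)) is O(¬withhold_badge -> archive_specimen), and O(¬withhold_badge) is already established, so O(archive_specimen).
The contrapositive of premise 9 (O(seal_minutes -> ¬archive_specimen)) is O(archive_specimen -> ¬seal_minutes), and O(archive_specimen) is already established, so O(¬seal_minutes).
Applying K to premise 4 (O(¬seal_minutes -> ¬validate_minutes)) and O(¬seal_minutes) yields O(¬validate_minutes).
Premises 1, 2, 8, 10, 11 do not contribute to this derivation.
Hence ¬validate_minutes is obligatory.

Obligatory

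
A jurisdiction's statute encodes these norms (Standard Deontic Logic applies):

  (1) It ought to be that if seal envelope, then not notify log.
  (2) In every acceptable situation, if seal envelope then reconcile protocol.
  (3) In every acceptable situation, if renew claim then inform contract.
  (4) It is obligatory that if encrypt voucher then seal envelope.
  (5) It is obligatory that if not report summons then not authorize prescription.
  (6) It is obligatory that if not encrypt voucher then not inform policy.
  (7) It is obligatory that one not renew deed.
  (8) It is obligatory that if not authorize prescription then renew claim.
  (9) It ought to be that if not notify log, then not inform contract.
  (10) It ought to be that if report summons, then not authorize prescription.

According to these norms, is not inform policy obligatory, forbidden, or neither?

By case analysis on report_summons: premise 10 gives O(report_summons → ¬authorize_prescription) and premise 5 gives O(¬report_summons → ¬authorize_prescription), so O(¬authorize_prescription) either way.
From O(¬authorize_prescription) and premise 8, O(¬authorize_prescription → renew_claim), we obtain O(renew_claim).
From O(renew_claim) and premise 3, O(renew_claim → inform_contract), we obtain O(inform_contract).
The contrapositive of premise 9 (O(¬notify_log → ¬inform_contract)) is O(inform_contract → notify_log), and O(inform_contract) is already established, so O(notify_log).
Premise 1 is O(seal_envelope → ¬notify_log); contrapositively O(notify_log → ¬seal_envelope). Since O(notify_log) holds, K gives O(¬seal_envelope).
Premise 4 is O(encrypt_voucher → seal_envelope); contrapositively O(¬seal_envelope → ¬encrypt_voucher). Since O(¬seal_envelope) holds, K gives O(¬encrypt_voucher).
With premise 6, O(¬encrypt_voucher → ¬inform_policy), the K-axiom yields O(¬inform_policy).
Premises 2, 7 do not contribute to this derivation.
Hence ¬inform_policy is obligatory.

Obligatory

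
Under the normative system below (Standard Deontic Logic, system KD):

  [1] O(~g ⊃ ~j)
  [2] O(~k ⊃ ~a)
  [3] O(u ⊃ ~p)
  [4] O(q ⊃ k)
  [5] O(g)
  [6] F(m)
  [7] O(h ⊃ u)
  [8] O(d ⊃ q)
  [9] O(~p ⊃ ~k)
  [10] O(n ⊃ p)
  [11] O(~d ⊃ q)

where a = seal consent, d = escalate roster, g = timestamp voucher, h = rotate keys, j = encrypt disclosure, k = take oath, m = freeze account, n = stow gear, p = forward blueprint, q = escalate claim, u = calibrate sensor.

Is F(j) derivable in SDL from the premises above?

Premise 1 is O(~g ⊃ ~j), but O(~g) is not derivable from the premises, so it does not yield O(~j).
No other premise forces O(~j). An ideal world satisfying every premise can still have j true, so F(j) is not derivable.

No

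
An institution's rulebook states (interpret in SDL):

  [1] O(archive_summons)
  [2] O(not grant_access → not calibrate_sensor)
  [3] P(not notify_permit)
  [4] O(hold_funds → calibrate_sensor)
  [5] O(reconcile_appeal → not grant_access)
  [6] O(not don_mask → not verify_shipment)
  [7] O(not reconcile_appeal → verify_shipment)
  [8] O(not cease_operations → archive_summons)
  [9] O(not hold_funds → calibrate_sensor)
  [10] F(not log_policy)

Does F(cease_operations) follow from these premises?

No

Premise 8 is O(not cease_operations → archive_summons); even if O(archive_summons) held, inferring O(not cease_operations) would be affirming the consequent — invalid.
No other premise forces O(not cease_operations). An ideal world satisfying every premise can still have cease_operations true, so F(cease_operations) is not derivable.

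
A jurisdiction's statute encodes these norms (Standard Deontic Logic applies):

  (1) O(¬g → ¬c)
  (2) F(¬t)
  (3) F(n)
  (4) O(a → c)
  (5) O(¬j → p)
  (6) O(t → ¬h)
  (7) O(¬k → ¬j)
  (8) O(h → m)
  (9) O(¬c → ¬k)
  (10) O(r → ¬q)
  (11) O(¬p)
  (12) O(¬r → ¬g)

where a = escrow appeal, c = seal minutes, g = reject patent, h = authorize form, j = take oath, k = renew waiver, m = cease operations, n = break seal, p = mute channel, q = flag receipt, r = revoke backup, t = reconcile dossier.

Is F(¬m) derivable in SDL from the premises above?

Premise 8 is O(h → m), but O(h) is not derivable from the premises, so it does not yield O(m).
No other premise forces O(m). An ideal world satisfying every premise can still have ¬m true, so F(¬m) is not derivable.

No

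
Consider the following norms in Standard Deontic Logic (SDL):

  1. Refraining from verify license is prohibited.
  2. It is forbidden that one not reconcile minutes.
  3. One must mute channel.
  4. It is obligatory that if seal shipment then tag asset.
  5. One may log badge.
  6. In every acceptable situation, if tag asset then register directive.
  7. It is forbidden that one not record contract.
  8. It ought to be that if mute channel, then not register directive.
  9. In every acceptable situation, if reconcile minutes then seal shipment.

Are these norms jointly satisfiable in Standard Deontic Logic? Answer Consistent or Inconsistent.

Inconsistent

F(¬reconcile_minutes) at premise 2 means O(reconcile_minutes).
Applying K to premise 9 (O(reconcile_minutes → seal_shipment)) and O(reconcile_minutes) yields O(seal_shipment).
From O(seal_shipment) and premise 4, O(seal_shipment → tag_asset), we obtain O(tag_asset).
From O(tag_asset) and premise 6, O(tag_asset → register_directive), we obtain O(register_directive).
Premise 8, O(mute_channel → ¬register_directive), contraposes to O(register_directive → ¬mute_channel); with O(register_directive) we get O(¬mute_channel).
But premise 3 directly asserts O(mute_channel).
We now have both O(¬mute_channel) and O(mute_channel) — mute_channel is simultaneously obligatory and forbidden, violating the D-axiom.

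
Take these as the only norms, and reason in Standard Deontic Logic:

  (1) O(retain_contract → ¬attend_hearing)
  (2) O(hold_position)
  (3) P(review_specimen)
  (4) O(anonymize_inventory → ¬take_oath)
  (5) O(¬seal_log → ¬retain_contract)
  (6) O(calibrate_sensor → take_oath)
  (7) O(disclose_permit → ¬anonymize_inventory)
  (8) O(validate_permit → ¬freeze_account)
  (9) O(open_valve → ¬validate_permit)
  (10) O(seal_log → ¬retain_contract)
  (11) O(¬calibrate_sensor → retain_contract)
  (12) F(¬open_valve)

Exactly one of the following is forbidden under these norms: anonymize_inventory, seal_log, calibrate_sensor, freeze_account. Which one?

Premises 5 and 10 cover both cases: O(¬seal_log → ¬retain_contract) and O(seal_log → ¬retain_contract). Since ¬seal_log ∨ seal_log is a tautology, O(¬retain_contract) follows.
The contrapositive of premise 11 (O(¬calibrate_sensor → retain_contract)) is O(¬retain_contract → calibrate_sensor), and O(¬retain_contract) is already established, so O(calibrate_sensor).
Applying K to premise 6 (O(calibrate_sensor → take_oath)) and O(calibrate_sensor) yields O(take_oath).
Premise 4 is O(anonymize_inventory → ¬take_oath); contrapositively O(take_oath → ¬anonymize_inventory). Since O(take_oath) holds, K gives O(¬anonymize_inventory).
So O(¬anonymize_inventory) holds, i.e. anonymize_inventory is forbidden. None of the other listed options is forbidden under the premises.

anonymize_inventory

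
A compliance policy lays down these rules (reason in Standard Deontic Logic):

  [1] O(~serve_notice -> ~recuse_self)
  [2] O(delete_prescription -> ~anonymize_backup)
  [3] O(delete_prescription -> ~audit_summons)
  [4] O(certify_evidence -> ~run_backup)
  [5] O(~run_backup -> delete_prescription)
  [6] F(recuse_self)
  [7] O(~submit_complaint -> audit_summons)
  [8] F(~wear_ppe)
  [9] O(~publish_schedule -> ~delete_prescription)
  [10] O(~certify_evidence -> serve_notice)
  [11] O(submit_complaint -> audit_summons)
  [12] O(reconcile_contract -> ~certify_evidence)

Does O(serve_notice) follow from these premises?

Yes

By case analysis on submit_complaint: premise 11 gives O(submit_complaint -> audit_summons) and premise 7 gives O(~submit_complaint -> audit_summons), so O(audit_summons) either way.
Premise 3, O(delete_prescription -> ~audit_summons), contraposes to O(audit_summons -> ~delete_prescription); with O(audit_summons) we get O(~delete_prescription).
Premise 5, O(~run_backup -> delete_prescription), contraposes to O(~delete_prescription -> run_backup); with O(~delete_prescription) we get O(run_backup).
Premise 4 is O(certify_evidence -> ~run_backup); contrapositively O(run_backup -> ~certify_evidence). Since O(run_backup) holds, K gives O(~certify_evidence).
From O(~certify_evidence) and premise 10, O(~certify_evidence -> serve_notice), we obtain O(serve_notice).
Premises 1, 2, 6, 8, 9, 12 do not contribute to this derivation.
So O(serve_notice) follows.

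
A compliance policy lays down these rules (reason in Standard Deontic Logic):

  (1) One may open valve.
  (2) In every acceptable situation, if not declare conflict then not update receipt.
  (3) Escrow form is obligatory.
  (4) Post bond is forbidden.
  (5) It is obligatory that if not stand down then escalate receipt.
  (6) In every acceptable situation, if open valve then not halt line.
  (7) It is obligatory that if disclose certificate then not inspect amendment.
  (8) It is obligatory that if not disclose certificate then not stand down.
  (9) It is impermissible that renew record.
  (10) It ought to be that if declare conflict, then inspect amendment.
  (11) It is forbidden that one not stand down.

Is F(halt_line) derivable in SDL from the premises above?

Premise 6 is O(open_valve → ¬halt_line), but O(open_valve) is not derivable from the premises (the permission P(open_valve) asserts only ¬O(¬open_valve), not O(open_valve)), so it does not yield O(¬halt_line).
No other premise forces O(¬halt_line). An ideal world satisfying every premise can still have halt_line true, so F(halt_line) is not derivable.

No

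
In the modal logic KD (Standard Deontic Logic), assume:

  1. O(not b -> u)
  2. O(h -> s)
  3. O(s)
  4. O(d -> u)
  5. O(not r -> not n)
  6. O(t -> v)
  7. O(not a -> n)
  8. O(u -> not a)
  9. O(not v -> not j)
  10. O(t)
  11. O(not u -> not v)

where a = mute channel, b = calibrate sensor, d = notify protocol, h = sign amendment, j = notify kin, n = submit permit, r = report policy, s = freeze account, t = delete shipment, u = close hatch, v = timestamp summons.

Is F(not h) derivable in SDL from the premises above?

No

Premise 2 is O(h -> s); even if O(s) held, inferring O(h) would be affirming the consequent — invalid.
No other premise forces O(h). An ideal world satisfying every premise can still have not h true, so F(not h) is not derivable.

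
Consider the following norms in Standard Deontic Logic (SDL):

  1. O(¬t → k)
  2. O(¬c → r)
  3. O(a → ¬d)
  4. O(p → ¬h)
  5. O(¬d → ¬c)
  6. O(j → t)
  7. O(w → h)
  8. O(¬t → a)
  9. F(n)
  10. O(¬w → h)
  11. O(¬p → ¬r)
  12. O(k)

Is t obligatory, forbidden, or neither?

Premises 10 and 7 cover both cases: O(¬w → h) and O(w → h). Since ¬w ∨ w is a tautology, O(h) follows.
The contrapositive of premise 4 (O(p → ¬h)) is O(h → ¬p), and O(h) is already established, so O(¬p).
Applying K to premise 11 (O(¬p → ¬r)) and O(¬p) yields O(¬r).
Premise 2 is O(¬c → r); contrapositively O(¬r → c). Since O(¬r) holds, K gives O(c).
The contrapositive of premise 5 (O(¬d → ¬c)) is O(c → d), and O(c) is already established, so O(d).
Premise 3, O(a → ¬d), contraposes to O(d → ¬a); with O(d) we get O(¬a).
The contrapositive of premise 8 (O(¬t → a)) is O(¬a → t), and O(¬a) is already established, so O(t).
Premises 1, 6, 9, 12 do not contribute to this derivation.
Hence t is obligatory.

Obligatory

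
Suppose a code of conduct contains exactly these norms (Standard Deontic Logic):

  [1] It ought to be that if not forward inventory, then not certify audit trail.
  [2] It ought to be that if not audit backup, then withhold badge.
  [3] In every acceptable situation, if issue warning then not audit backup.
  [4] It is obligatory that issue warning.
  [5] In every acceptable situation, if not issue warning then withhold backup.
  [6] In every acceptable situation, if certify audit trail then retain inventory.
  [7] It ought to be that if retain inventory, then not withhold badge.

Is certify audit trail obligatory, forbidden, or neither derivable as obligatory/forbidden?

Forbidden

From premise 4 we have O(issue_warning).
Premise 3 is O(issue_warning → ¬audit_backup); since O(issue_warning), deontic closure gives O(¬audit_backup).
Premise 2 is O(¬audit_backup → withhold_badge); since O(¬audit_backup), deontic closure gives O(withhold_badge).
The contrapositive of premise 7 (O(retain_inventory → ¬withhold_badge)) is O(withhold_badge → ¬retain_inventory), and O(withhold_badge) is already established, so O(¬retain_inventory).
The contrapositive of premise 6 (O(certify_audit_trail → retain_inventory)) is O(¬retain_inventory → ¬certify_audit_trail), and O(¬retain_inventory) is already established, so O(¬certify_audit_trail).
Premises 1, 5 do not contribute to this derivation.
Thus O(¬certify_audit_trail), which is F(certify_audit_trail): certify_audit_trail is forbidden.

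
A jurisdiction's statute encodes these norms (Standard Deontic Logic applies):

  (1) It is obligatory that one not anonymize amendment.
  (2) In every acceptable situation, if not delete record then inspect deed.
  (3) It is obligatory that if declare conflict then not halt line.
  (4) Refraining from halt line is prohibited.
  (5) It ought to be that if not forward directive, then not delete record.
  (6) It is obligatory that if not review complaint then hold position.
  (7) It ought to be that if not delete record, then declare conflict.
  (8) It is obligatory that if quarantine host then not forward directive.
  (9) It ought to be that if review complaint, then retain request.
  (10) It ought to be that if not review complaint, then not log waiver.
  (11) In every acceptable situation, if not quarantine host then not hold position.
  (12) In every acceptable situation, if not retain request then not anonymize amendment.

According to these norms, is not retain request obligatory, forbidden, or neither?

Forbidden

Premise 4, F(¬halt_line), is equivalent to O(halt_line).
Premise 3 is O(declare_conflict → ¬halt_line); contrapositively O(halt_line → ¬declare_conflict). Since O(halt_line) holds, K gives O(¬declare_conflict).
The contrapositive of premise 7 (O(¬delete_record → declare_conflict)) is O(¬declare_conflict → delete_record), and O(¬declare_conflict) is already established, so O(delete_record).
Premise 5, O(¬forward_directive → ¬delete_record), contraposes to O(delete_record → forward_directive); with O(delete_record) we get O(forward_directive).
Premise 8 is O(quarantine_host → ¬forward_directive); contrapositively O(forward_directive → ¬quarantine_host). Since O(forward_directive) holds, K gives O(¬quarantine_host).
From O(¬quarantine_host) and premise 11, O(¬quarantine_host → ¬hold_position), we obtain O(¬hold_position).
The contrapositive of premise 6 (O(¬review_complaint → hold_position)) is O(¬hold_position → review_complaint), and O(¬hold_position) is already established, so O(review_complaint).
Applying K to premise 9 (O(review_complaint → retain_request)) and O(review_complaint) yields O(retain_request).
Premises 1, 2, 10, 12 do not contribute to this derivation.
Thus O(retain_request), which is F(¬retain_request): ¬retain_request is forbidden.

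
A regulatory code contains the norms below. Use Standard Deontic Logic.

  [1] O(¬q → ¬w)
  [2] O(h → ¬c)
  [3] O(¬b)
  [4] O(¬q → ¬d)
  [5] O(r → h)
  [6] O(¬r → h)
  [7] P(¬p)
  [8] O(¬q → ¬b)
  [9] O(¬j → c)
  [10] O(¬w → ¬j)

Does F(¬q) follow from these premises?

Yes

Premises 5 and 6 are O(r → h) and O(¬r → h); every ideal world satisfies r or ¬r, so in either case h holds — hence O(h).
With premise 2, O(h → ¬c), the K-axiom yields O(¬c).
Premise 9, O(¬j → c), contraposes to O(¬c → j); with O(¬c) we get O(j).
Premise 10, O(¬w → ¬j), contraposes to O(j → w); with O(j) we get O(w).
Premise 1 is O(¬q → ¬w); contrapositively O(w → q). Since O(w) holds, K gives O(q).
Premises 3, 4, 7, 8 do not contribute to this derivation.
So O(q) holds, i.e. F(¬q). The claim follows.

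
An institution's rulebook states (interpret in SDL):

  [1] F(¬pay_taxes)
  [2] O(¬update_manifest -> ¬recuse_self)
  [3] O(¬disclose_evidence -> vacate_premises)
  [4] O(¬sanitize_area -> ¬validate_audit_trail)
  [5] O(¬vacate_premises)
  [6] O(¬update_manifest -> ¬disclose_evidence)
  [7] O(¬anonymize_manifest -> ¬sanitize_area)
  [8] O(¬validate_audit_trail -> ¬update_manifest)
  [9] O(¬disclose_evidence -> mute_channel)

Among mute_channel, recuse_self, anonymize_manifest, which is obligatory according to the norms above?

Premise 5 states O(¬vacate_premises) outright.
Premise 3, O(¬disclose_evidence -> vacate_premises), contraposes to O(¬vacate_premises -> disclose_evidence); with O(¬vacate_premises) we get O(disclose_evidence).
Premise 6 is O(¬update_manifest -> ¬disclose_evidence); contrapositively O(disclose_evidence -> update_manifest). Since O(disclose_evidence) holds, K gives O(update_manifest).
Premise 8, O(¬validate_audit_trail -> ¬update_manifest), contraposes to O(update_manifest -> validate_audit_trail); with O(update_manifest) we get O(validate_audit_trail).
Premise 4 is O(¬sanitize_area -> ¬validate_audit_trail); contrapositively O(validate_audit_trail -> sanitize_area). Since O(validate_audit_trail) holds, K gives O(sanitize_area).
The contrapositive of premise 7 (O(¬anonymize_manifest -> ¬sanitize_area)) is O(sanitize_area -> anonymize_manifest), and O(sanitize_area) is already established, so O(anonymize_manifest).
So O(anonymize_manifest) holds — anonymize_manifest is obligatory. None of the other listed options is made obligatory by any chain of premises.

anonymize_manifest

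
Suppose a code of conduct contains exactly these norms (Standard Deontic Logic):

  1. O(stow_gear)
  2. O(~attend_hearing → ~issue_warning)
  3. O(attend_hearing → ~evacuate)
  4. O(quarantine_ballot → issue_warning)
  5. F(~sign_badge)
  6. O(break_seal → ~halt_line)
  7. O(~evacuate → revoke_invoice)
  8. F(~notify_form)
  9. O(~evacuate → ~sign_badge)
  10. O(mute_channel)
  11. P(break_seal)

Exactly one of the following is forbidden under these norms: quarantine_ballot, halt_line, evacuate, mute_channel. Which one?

quarantine_ballot

F(~sign_badge) at premise 5 means O(sign_badge).
Premise 9, O(~evacuate → ~sign_badge), contraposes to O(sign_badge → evacuate); with O(sign_badge) we get O(evacuate).
The contrapositive of premise 3 (O(attend_hearing → ~evacuate)) is O(evacuate → ~attend_hearing), and O(evacuate) is already established, so O(~attend_hearing).
With premise 2, O(~attend_hearing → ~issue_warning), the K-axiom yields O(~issue_warning).
Premise 4 is O(quarantine_ballot → issue_warning); contrapositively O(~issue_warning → ~quarantine_ballot). Since O(~issue_warning) holds, K gives O(~quarantine_ballot).
So O(~quarantine_ballot) holds, i.e. quarantine_ballot is forbidden. None of the other listed options is forbidden under the premises.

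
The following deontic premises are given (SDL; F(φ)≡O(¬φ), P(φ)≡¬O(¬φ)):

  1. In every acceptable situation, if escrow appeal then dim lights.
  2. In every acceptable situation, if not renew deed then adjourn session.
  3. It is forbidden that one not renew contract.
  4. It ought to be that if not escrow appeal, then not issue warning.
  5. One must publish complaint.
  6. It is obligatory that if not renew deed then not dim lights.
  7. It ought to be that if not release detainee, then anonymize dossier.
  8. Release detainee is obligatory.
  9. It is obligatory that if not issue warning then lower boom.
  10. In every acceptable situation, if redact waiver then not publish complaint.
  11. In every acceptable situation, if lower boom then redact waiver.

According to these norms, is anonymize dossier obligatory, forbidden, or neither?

Premise 7 is O(¬release_detainee → anonymize_dossier), but O(¬release_detainee) is not derivable from the premises, so it does not yield O(anonymize_dossier).
No premise or chain of K-axiom applications forces O(anonymize_dossier), and none forces O(¬anonymize_dossier). So anonymize_dossier is neither obligatory nor forbidden under these norms.

Neither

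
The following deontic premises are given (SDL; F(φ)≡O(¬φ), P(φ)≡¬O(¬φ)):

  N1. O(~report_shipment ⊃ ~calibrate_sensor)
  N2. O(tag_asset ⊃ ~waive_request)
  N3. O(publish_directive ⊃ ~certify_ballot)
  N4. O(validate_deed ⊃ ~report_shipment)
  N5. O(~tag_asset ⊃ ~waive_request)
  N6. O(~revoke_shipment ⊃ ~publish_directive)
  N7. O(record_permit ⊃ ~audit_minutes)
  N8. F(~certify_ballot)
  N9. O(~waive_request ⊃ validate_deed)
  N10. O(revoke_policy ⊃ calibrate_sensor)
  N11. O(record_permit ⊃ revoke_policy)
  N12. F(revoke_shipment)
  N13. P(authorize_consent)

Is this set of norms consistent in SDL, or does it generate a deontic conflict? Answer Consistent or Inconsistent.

Premise 3 is O(publish_directive ⊃ ~certify_ballot), but O(publish_directive) is not derivable from the premises, so it does not yield O(~certify_ballot).
So O(~certify_ballot) is not derivable, and the apparent clash with O(certify_ballot) does not arise.
A world satisfying every obligation exists (e.g. audit_minutes=false, authorize_consent=false, calibrate_sensor=false, certify_ballot=true, publish_directive=false, record_permit=false, report_shipment=false, revoke_policy=false, revoke_shipment=false, tag_asset=false, validate_deed=true, waive_request=false); no atom is both obligatory and forbidden, so the set is consistent.

Consistent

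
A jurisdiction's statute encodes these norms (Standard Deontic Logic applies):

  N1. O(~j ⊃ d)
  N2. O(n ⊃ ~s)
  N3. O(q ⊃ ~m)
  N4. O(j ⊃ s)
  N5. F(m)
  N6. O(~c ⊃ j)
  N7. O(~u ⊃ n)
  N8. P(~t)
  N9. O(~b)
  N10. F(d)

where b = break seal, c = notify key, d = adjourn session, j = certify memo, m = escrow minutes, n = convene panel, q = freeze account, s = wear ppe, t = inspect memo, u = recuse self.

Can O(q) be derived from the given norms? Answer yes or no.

No

Premise 3 is O(q ⊃ ~m); even if O(~m) held, inferring O(q) would be affirming the consequent — invalid.
No other premise forces O(q). An ideal world satisfying every premise can still have q false, so O(q) is not derivable.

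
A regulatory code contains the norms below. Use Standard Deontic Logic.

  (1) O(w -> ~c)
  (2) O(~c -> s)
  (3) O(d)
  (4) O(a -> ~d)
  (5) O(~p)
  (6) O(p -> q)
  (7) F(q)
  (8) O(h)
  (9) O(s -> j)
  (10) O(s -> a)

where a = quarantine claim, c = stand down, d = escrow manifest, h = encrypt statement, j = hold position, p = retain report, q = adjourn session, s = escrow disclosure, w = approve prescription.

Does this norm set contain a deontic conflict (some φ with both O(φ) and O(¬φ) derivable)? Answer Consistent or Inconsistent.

Consistent

Premise 6 is O(p -> q), but O(p) is not derivable from the premises, so it does not yield O(q).
So O(q) is not derivable, and the apparent clash with O(~q) does not arise.
A world satisfying every obligation exists (e.g. a=false, c=true, d=true, h=true, j=false, p=false, q=false, s=false, w=false); no atom is both obligatory and forbidden, so the set is consistent.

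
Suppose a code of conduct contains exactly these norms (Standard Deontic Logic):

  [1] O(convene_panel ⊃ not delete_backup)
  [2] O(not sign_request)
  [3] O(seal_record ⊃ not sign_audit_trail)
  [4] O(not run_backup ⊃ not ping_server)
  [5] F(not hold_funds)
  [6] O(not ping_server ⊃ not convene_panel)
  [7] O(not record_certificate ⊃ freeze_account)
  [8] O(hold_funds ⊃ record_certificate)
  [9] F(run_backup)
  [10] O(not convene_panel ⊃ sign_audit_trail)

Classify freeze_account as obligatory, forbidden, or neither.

Neither

Premise 7 is O(not record_certificate ⊃ freeze_account), but O(not record_certificate) is not derivable from the premises, so it does not yield O(freeze_account).
No premise or chain of K-axiom applications forces O(freeze_account), and none forces O(not freeze_account). So freeze_account is neither obligatory nor forbidden under these norms.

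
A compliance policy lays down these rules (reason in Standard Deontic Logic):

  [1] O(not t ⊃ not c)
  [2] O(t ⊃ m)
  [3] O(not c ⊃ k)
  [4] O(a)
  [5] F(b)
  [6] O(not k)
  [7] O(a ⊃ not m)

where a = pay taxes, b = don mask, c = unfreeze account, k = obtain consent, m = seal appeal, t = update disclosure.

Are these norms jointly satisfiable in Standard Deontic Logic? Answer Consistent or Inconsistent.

Inconsistent

Premise 6 states O(not k) outright.
Premise 3, O(not c ⊃ k), contraposes to O(not k ⊃ c); with O(not k) we get O(c).
The contrapositive of premise 1 (O(not t ⊃ not c)) is O(c ⊃ t), and O(c) is already established, so O(t).
Applying K to premise 2 (O(t ⊃ m)) and O(t) yields O(m).
Premise 7 is O(a ⊃ not m); contrapositively O(m ⊃ not a). Since O(m) holds, K gives O(not a).
However, premise 4 gives O(a).
We now have both O(not a) and O(a) — a is simultaneously obligatory and forbidden, violating the D-axiom.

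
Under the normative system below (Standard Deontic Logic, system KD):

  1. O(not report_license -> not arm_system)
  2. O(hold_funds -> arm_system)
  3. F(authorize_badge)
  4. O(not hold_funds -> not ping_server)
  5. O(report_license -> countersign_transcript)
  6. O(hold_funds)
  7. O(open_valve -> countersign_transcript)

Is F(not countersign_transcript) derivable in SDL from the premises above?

Yes

Premise 6 states O(hold_funds) outright.
Premise 2 is O(hold_funds -> arm_system); since O(hold_funds), deontic closure gives O(arm_system).
The contrapositive of premise 1 (O(not report_license -> not arm_system)) is O(arm_system -> report_license), and O(arm_system) is already established, so O(report_license).
With premise 5, O(report_license -> countersign_transcript), the K-axiom yields O(countersign_transcript).
Premises 3, 4, 7 do not contribute to this derivation.
So O(countersign_transcript) holds, i.e. F(not countersign_transcript). The claim follows.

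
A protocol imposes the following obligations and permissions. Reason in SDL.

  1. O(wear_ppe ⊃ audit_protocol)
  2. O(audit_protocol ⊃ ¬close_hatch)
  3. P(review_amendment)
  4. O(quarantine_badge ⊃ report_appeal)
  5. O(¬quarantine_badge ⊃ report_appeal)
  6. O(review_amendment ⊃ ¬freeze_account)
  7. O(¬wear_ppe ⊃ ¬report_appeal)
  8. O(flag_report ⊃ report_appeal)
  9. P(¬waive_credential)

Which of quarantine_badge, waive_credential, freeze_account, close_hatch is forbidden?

close_hatch

By case analysis on ¬quarantine_badge: premise 5 gives O(¬quarantine_badge ⊃ report_appeal) and premise 4 gives O(quarantine_badge ⊃ report_appeal), so O(report_appeal) either way.
Premise 7, O(¬wear_ppe ⊃ ¬report_appeal), contraposes to O(report_appeal ⊃ wear_ppe); with O(report_appeal) we get O(wear_ppe).
From O(wear_ppe) and premise 1, O(wear_ppe ⊃ audit_protocol), we obtain O(audit_protocol).
Premise 2 is O(audit_protocol ⊃ ¬close_hatch); since O(audit_protocol), deontic closure gives O(¬close_hatch).
So O(¬close_hatch) holds, i.e. close_hatch is forbidden. None of the other listed options is forbidden under the premises.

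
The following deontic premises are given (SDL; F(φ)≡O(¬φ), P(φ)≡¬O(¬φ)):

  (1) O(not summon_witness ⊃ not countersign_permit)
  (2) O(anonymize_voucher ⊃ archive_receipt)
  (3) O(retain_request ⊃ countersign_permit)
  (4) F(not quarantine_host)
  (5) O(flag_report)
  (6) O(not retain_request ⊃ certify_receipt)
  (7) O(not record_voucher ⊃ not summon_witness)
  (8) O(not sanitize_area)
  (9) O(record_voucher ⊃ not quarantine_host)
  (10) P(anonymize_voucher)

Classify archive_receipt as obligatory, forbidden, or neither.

Neither

Premise 2 is O(anonymize_voucher ⊃ archive_receipt), but O(anonymize_voucher) is not derivable from the premises (the permission P(anonymize_voucher) asserts only not O(not anonymize_voucher), not O(anonymize_voucher)), so it does not yield O(archive_receipt).
No premise or chain of K-axiom applications forces O(archive_receipt), and none forces O(not archive_receipt). So archive_receipt is neither obligatory nor forbidden under these norms.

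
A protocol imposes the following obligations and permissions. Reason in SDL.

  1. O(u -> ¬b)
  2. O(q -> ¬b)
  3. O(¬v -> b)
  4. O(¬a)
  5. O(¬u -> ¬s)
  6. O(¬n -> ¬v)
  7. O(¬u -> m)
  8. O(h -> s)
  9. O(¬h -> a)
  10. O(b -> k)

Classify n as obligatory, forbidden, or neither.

Premise 4 gives O(¬a).
Premise 9 is O(¬h -> a); contrapositively O(¬a -> h). Since O(¬a) holds, K gives O(h).
With premise 8, O(h -> s), the K-axiom yields O(s).
Premise 5, O(¬u -> ¬s), contraposes to O(s -> u); with O(s) we get O(u).
Applying K to premise 1 (O(u -> ¬b)) and O(u) yields O(¬b).
The contrapositive of premise 3 (O(¬v -> b)) is O(¬b -> v), and O(¬b) is already established, so O(v).
Premise 6 is O(¬n -> ¬v); contrapositively O(v -> n). Since O(v) holds, K gives O(n).
Premises 2, 7, 10 do not contribute to this derivation.
Hence n is obligatory.

Obligatory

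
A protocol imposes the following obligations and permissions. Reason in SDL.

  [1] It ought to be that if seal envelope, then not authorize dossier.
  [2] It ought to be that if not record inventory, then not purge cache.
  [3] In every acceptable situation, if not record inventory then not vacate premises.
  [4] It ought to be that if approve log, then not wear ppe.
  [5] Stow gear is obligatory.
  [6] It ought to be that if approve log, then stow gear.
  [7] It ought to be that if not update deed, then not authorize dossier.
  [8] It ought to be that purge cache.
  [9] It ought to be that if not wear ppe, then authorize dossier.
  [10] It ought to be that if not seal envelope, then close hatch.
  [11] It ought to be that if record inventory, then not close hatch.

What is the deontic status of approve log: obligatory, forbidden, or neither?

Forbidden

From premise 8 we have O(purge_cache).
The contrapositive of premise 2 (O(¬record_inventory → ¬purge_cache)) is O(purge_cache → record_inventory), and O(purge_cache) is already established, so O(record_inventory).
With premise 11, O(record_inventory → ¬close_hatch), the K-axiom yields O(¬close_hatch).
Premise 10 is O(¬seal_envelope → close_hatch); contrapositively O(¬close_hatch → seal_envelope). Since O(¬close_hatch) holds, K gives O(seal_envelope).
With premise 1, O(seal_envelope → ¬authorize_dossier), the K-axiom yields O(¬authorize_dossier).
Premise 9 is O(¬wear_ppe → authorize_dossier); contrapositively O(¬authorize_dossier → wear_ppe). Since O(¬authorize_dossier) holds, K gives O(wear_ppe).
Premise 4 is O(approve_log → ¬wear_ppe); contrapositively O(wear_ppe → ¬approve_log). Since O(wear_ppe) holds, K gives O(¬approve_log).
Premises 3, 5, 6, 7 do not contribute to this derivation.
Thus O(¬approve_log), which is F(approve_log): approve_log is forbidden.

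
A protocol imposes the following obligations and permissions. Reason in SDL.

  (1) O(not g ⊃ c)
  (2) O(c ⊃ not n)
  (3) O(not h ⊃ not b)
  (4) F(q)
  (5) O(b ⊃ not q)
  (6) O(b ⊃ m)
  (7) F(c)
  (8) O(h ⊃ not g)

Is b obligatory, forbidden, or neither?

Forbidden

Premise 7, F(c), is equivalent to O(not c).
Premise 1, O(not g ⊃ c), contraposes to O(not c ⊃ g); with O(not c) we get O(g).
Premise 8 is O(h ⊃ not g); contrapositively O(g ⊃ not h). Since O(g) holds, K gives O(not h).
Premise 3 is O(not h ⊃ not b); since O(not h), deontic closure gives O(not b).
Premises 2, 4, 5, 6 do not contribute to this derivation.
Thus O(not b), which is F(b): b is forbidden.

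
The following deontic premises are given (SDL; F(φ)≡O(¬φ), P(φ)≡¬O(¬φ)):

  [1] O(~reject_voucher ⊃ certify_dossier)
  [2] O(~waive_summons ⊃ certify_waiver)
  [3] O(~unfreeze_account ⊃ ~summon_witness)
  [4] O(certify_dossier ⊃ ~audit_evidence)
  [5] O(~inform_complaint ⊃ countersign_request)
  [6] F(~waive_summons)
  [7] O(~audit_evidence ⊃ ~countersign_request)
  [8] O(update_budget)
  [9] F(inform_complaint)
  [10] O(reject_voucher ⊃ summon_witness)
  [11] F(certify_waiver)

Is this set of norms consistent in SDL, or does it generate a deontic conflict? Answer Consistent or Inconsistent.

Premise 2 is O(~waive_summons ⊃ certify_waiver), but O(~waive_summons) is not derivable from the premises, so it does not yield O(certify_waiver).
So O(certify_waiver) is not derivable, and the apparent clash with O(~certify_waiver) does not arise.
A world satisfying every obligation exists (e.g. audit_evidence=true, certify_dossier=false, certify_waiver=false, countersign_request=true, inform_complaint=false, reject_voucher=true, summon_witness=true, unfreeze_account=true, update_budget=true, waive_summons=true); no atom is both obligatory and forbidden, so the set is consistent.

Consistent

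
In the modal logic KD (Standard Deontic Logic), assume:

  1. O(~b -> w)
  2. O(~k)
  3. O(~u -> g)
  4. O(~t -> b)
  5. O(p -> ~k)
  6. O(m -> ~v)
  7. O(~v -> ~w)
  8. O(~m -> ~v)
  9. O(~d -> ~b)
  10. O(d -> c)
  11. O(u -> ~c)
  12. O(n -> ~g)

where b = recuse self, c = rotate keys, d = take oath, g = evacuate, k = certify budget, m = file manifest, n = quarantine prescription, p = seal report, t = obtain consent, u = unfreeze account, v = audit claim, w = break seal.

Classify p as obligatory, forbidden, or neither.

Premise 5 is O(p -> ~k); even if O(~k) held, inferring O(p) would be affirming the consequent — invalid.
No premise or chain of K-axiom applications forces O(p), and none forces O(~p). So p is neither obligatory nor forbidden under these norms.

Neither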